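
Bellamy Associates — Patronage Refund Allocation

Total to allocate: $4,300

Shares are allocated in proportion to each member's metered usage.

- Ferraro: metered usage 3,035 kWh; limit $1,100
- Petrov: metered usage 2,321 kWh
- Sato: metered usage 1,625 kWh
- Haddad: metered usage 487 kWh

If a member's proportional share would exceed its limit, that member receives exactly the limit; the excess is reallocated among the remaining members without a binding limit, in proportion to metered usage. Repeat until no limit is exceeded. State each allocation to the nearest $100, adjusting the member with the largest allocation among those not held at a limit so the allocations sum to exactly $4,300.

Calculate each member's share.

Ferraro: $1,100 · Petrov: $1,600 · Sato: $1,200 · Haddad: $400

Combined metered usage = 7,468.
Pro-rata shares before constraints: Ferraro 1,747.52; Petrov 1,336.41; Sato 935.66; Haddad 280.41.
Held at cap: Ferraro ($1,100); balance $3,200 reallocated over remaining metered usage 4,433.
Remaining shares: Petrov 1,675.43 → $1,700; Sato 1,173.02 → $1,200; Haddad 351.55 → $400.
Rounding difference −$100 applied to Petrov → $1,600.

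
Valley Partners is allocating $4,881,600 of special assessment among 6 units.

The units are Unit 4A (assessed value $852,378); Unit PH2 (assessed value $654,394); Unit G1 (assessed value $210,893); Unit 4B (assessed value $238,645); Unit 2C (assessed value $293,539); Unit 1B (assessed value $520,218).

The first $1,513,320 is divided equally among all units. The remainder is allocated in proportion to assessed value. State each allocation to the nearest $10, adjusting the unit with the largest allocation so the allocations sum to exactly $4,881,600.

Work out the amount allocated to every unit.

Unit 4A: $1,288,680; Unit PH2: $1,047,930; Unit G1: $508,660; Unit 4B: $542,400; Unit 2C: $609,150; Unit 1B: $884,780

$1,513,320 shared equally gives $252,220 per unit.
Remainder $3,368,280 by assessed value (total 2,770,067): Unit 4A 1,036,454.27 → $1,036,450; Unit PH2 795,714.41 → $795,710; Unit G1 256,436.64 → $256,440; Unit 4B 290,181.86 → $290,180; Unit 2C 356,930.55 → $356,930; Unit 1B 632,562.28 → $632,560.
Rounding difference +$10 on remainder applied to Unit 4A.
Totals: Unit 4A $252,220 + $1,036,460 = $1,288,680; Unit PH2 $252,220 + $795,710 = $1,047,930; Unit G1 $252,220 + $256,440 = $508,660; Unit 4B $252,220 + $290,180 = $542,400; Unit 2C $252,220 + $356,930 = $609,150; Unit 1B $252,220 + $632,560 = $884,780.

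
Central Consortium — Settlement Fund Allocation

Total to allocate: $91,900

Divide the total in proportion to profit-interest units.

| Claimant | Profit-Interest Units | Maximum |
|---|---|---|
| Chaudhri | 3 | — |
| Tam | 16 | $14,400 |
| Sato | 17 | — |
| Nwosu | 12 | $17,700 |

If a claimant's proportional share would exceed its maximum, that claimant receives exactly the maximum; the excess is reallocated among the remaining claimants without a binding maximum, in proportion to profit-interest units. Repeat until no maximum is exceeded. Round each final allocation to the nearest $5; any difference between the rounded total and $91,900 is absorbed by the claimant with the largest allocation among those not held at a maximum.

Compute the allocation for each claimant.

Total profit-interest units = 48.
Unconstrained shares: Chaudhri 5,743.75; Tam 30,633.33; Sato 32,547.92; Nwosu 22,975.00.
Cap binds for Tam ($14,400), Nwosu ($17,700); residual $59,800 reallocated over remaining profit-interest units 20.
Remaining shares: Chaudhri 8,970.00 → $8,970; Sato 50,830.00 → $50,830.

Chaudhri: $8,970 · Tam: $14,400 · Sato: $50,830 · Nwosu: $17,700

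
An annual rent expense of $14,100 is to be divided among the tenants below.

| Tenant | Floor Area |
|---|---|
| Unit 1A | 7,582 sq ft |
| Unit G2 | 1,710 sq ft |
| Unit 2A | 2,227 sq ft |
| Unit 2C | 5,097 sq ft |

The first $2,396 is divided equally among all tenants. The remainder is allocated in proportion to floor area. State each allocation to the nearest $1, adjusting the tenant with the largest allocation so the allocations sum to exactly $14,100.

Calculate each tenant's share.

Equal tier: $2,396 ÷ 4 = $599 apiece.
Remainder $11,704 by floor area (total 16,616): Unit 1A 5,340.62 → $5,341; Unit G2 1,204.49 → $1,204; Unit 2A 1,568.66 → $1,569; Unit 2C 3,590.23 → $3,590.
Totals: Unit 1A $599 + $5,341 = $5,940; Unit G2 $599 + $1,204 = $1,803; Unit 2A $599 + $1,569 = $2,168; Unit 2C $599 + $3,590 = $4,189.

Unit 1A: $5,940; Unit G2: $1,803; Unit 2A: $2,168; Unit 2C: $4,189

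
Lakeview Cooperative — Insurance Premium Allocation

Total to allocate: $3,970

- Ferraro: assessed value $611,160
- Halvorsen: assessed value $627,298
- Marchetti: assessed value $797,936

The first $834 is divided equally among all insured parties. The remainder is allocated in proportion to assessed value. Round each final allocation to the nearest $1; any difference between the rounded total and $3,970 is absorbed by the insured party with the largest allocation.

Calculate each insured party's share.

$834 shared equally gives $278 per insured party.
Remainder $3,136 by assessed value (total 2,036,394): Ferraro 941.17 → $941; Halvorsen 966.02 → $966; Marchetti 1,228.80 → $1,229.
Totals: Ferraro $278 + $941 = $1,219; Halvorsen $278 + $966 = $1,244; Marchetti $278 + $1,229 = $1,507.

Ferraro: $1,219 | Halvorsen: $1,244 | Marchetti: $1,507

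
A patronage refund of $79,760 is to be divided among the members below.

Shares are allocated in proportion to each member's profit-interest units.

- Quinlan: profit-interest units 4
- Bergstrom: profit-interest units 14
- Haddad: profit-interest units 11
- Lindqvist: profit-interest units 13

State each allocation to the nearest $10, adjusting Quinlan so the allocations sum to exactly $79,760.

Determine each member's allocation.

Profit-interest units total: 42.
Unrounded shares: Quinlan 4/42 × $79,760 = 7,596.19; Bergstrom 14/42 × $79,760 = 26,586.67; Haddad 11/42 × $79,760 = 20,889.52; Lindqvist 13/42 × $79,760 = 24,687.62.
Rounded to nearest $10: Quinlan $7,600; Bergstrom $26,590; Haddad $20,890; Lindqvist $24,690. Sum = $79,770.
Difference $79,760 − $79,770 = −$10 applied to Quinlan: Quinlan becomes $7,590.

Quinlan: $7,590; Bergstrom: $26,590; Haddad: $20,890; Lindqvist: $24,690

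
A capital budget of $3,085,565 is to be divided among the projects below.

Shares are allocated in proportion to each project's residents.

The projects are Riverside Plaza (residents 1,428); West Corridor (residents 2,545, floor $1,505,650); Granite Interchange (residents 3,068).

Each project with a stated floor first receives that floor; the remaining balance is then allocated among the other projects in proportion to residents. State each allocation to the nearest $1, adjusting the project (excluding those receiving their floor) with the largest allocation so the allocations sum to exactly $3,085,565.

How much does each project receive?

Fund the minimums — West Corridor $1,505,650. Remaining pool $1,579,915.
Remaining pool split over remaining residents 4,496: Riverside Plaza 501,805.74 → $501,806; Granite Interchange 1,078,109.26 → $1,078,109.

Riverside Plaza: $501,806 · West Corridor: $1,505,650 · Granite Interchange: $1,078,109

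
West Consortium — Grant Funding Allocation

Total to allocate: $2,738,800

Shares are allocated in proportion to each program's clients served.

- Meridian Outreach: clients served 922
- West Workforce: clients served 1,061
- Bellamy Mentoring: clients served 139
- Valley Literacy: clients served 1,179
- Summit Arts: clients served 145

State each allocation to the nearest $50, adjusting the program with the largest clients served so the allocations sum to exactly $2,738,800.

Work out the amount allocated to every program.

Meridian Outreach: $732,800; West Workforce: $843,250; Bellamy Mentoring: $110,450; Valley Literacy: $937,050; Summit Arts: $115,250

Total clients served = 922 + 1,061 + 139 + 1,179 + 145 = 3,446.
Raw shares: Meridian Outreach 732,783.98; West Workforce 843,257.92; Bellamy Mentoring 110,473.94; Valley Literacy 937,041.56; Summit Arts 115,242.60.
At nearest $50: Meridian Outreach $732,800; West Workforce $843,250; Bellamy Mentoring $110,450; Valley Literacy $937,050; Summit Arts $115,250. Sum = $2,738,800.
Rounded total matches; no reconciliation needed.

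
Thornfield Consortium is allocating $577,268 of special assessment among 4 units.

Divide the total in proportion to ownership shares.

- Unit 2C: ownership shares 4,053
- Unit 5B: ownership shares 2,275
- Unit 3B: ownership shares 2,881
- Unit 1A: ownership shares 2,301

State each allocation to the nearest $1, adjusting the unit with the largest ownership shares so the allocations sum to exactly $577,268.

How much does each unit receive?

Unit 2C: $203,273 · Unit 5B: $114,099 · Unit 3B: $144,493 · Unit 1A: $115,403

Ownership shares total: 4,053 + 2,275 + 2,881 + 2,301 = 11,510.
Unrounded shares: Unit 2C 203,272.56; Unit 5B 114,099.45; Unit 3B 144,492.54; Unit 1A 115,403.45.
At nearest $1: Unit 2C $203,273; Unit 5B $114,099; Unit 3B $144,493; Unit 1A $115,403. Sum = $577,268.
Sum already equals the total — no adjustment.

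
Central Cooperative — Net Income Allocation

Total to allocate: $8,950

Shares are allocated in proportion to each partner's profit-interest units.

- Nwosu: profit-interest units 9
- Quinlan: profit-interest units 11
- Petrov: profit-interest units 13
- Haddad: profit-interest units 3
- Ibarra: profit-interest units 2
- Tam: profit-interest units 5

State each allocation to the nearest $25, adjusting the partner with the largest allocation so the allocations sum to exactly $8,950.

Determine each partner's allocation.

Nwosu: $1,875 | Quinlan: $2,300 | Petrov: $2,675 | Haddad: $625 | Ibarra: $425 | Tam: $1,050

Profit-interest units total: 43.
Proportional shares: Nwosu 9/43 × $8,950 = 1,873.26; Quinlan 11/43 × $8,950 = 2,289.53; Petrov 13/43 × $8,950 = 2,705.81; Haddad 3/43 × $8,950 = 624.42; Ibarra 2/43 × $8,950 = 416.28; Tam 5/43 × $8,950 = 1,040.70.
Rounded to nearest $25: Nwosu $1,875; Quinlan $2,300; Petrov $2,700; Haddad $625; Ibarra $425; Tam $1,050. Sum = $8,975.
Difference $8,950 − $8,975 = −$25 applied to largest allocation (Petrov): Petrov becomes $2,675.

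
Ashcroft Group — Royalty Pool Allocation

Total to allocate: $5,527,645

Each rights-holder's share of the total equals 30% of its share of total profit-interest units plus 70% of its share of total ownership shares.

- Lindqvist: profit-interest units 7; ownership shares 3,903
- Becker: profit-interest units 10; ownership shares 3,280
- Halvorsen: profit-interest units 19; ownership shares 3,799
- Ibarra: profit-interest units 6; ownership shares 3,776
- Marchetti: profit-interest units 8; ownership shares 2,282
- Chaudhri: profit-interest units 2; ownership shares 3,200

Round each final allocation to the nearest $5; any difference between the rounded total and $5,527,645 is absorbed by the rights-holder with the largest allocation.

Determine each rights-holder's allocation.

Lindqvist: $969,380 | Becker: $945,950 | Halvorsen: $1,332,185 | Ibarra: $913,215 | Marchetti: $691,380 | Chaudhri: $675,535

Profit-interest units total 52; ownership shares total 20,240.
Composite weights (30% profit-interest units + 70% ownership shares): Lindqvist 0.1754; Becker 0.1711; Halvorsen 0.2410; Ibarra 0.1652; Marchetti 0.1251; Chaudhri 0.1222.
Raw shares: Lindqvist 969,381.96; Becker 945,951.65; Halvorsen 1,332,183.03; Ibarra 913,212.67; Marchetti 691,379.99; Chaudhri 675,535.70.
Rounded to nearest $5: Lindqvist $969,380; Becker $945,950; Halvorsen $1,332,185; Ibarra $913,215; Marchetti $691,380; Chaudhri $675,535. Sum = $5,527,645.
Sum already equals the total — no adjustment.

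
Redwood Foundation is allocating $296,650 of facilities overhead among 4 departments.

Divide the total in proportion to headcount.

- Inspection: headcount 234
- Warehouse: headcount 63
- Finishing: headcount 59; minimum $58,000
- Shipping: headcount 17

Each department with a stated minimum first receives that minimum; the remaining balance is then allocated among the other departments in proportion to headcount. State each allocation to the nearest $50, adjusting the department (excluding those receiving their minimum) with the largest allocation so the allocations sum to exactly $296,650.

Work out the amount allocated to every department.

Inspection: $177,850 · Warehouse: $47,900 · Finishing: $58,000 · Shipping: $12,900

Minimums first: Finishing $58,000. Remaining pool $238,650.
Remaining pool split over remaining headcount 314: Inspection 177,847.45 → $177,850; Warehouse 47,882.01 → $47,900; Shipping 12,920.54 → $12,900.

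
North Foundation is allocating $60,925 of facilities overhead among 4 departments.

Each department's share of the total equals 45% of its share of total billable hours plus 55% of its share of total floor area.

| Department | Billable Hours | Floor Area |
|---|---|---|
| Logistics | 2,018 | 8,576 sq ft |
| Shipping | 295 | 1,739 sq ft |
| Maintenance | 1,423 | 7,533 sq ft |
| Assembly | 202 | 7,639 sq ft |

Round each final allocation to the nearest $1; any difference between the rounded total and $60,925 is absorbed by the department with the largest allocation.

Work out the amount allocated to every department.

Logistics: $25,324 · Shipping: $4,340 · Maintenance: $19,811 · Assembly: $11,450

Billable hours total 3,938; floor area total 25,487.
Composite weights (45% billable hours + 55% floor area): Logistics 0.4157; Shipping 0.0712; Maintenance 0.3252; Assembly 0.1879.
Proportional shares: Logistics 25,324.46; Shipping 4,340.11; Maintenance 19,810.82; Assembly 11,449.61.
After rounding ($1): Logistics $25,324; Shipping $4,340; Maintenance $19,811; Assembly $11,450. Sum = $60,925.
Sum already equals the total — no adjustment.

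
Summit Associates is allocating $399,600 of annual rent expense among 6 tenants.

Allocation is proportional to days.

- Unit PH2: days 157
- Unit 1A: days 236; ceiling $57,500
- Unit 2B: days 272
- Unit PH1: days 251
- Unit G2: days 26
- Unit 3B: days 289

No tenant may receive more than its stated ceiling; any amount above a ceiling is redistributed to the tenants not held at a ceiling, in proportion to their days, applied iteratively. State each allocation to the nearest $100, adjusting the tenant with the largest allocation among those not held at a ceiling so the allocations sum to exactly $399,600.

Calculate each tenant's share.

Unit PH2: $54,000 · Unit 1A: $57,500 · Unit 2B: $93,500 · Unit PH1: $86,300 · Unit G2: $8,900 · Unit 3B: $99,400

Days total: 1,231.
Proportional shares (ignoring caps): Unit PH2 50,964.42; Unit 1A 76,608.94; Unit 2B 88,295.04; Unit PH1 81,478.15; Unit G2 8,439.97; Unit 3B 93,813.48.
Held at cap: Unit 1A ($57,500); remaining pool $342,100 reallocated over remaining days 995.
Shares after redistribution: Unit PH2 53,979.60 → $54,000; Unit 2B 93,518.79 → $93,500; Unit PH1 86,298.59 → $86,300; Unit G2 8,939.30 → $8,900; Unit 3B 99,363.72 → $99,400.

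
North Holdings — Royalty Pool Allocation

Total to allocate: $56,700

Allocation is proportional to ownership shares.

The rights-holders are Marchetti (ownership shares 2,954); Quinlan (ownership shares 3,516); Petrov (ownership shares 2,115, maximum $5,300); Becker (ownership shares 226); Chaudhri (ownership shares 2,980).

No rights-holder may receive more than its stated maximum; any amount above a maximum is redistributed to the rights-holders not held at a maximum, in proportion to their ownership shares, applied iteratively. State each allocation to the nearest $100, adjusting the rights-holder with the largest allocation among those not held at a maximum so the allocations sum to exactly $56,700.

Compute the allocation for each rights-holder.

Ownership shares total: 11,791.
Unconstrained shares: Marchetti 14,205.05; Quinlan 16,907.57; Petrov 10,170.51; Becker 1,086.78; Chaudhri 14,330.08.
Capped: Petrov ($5,300); remaining pool $51,400 reallocated over remaining ownership shares 9,676.
Redistributed shares: Marchetti 15,691.98 → $15,700; Quinlan 18,677.39 → $18,700; Becker 1,200.54 → $1,200; Chaudhri 15,830.10 → $15,800.

Marchetti: $15,700 | Quinlan: $18,700 | Petrov: $5,300 | Becker: $1,200 | Chaudhri: $15,800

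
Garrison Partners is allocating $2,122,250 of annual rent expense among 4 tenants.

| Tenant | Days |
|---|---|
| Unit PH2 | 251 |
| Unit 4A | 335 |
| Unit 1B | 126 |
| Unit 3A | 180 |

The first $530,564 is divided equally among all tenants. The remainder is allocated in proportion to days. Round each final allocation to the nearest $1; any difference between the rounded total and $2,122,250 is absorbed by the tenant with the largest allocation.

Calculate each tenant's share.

Unit PH2: $580,526; Unit 4A: $730,415; Unit 1B: $357,476; Unit 3A: $453,833

First tranche $530,564 split equally: $132,641 each.
Remainder $1,591,686 by days (total 892): Unit PH2 447,884.74 → $447,885; Unit 4A 597,774.45 → $597,774; Unit 1B 224,834.57 → $224,835; Unit 3A 321,192.24 → $321,192.
Totals: Unit PH2 $132,641 + $447,885 = $580,526; Unit 4A $132,641 + $597,774 = $730,415; Unit 1B $132,641 + $224,835 = $357,476; Unit 3A $132,641 + $321,192 = $453,833.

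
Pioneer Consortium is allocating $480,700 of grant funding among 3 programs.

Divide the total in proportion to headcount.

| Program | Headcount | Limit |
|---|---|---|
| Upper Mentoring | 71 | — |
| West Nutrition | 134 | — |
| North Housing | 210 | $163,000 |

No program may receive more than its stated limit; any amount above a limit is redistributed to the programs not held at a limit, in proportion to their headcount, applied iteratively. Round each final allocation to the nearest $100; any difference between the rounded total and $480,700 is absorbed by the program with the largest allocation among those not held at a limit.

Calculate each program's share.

Upper Mentoring: $110,000 | West Nutrition: $207,700 | North Housing: $163,000

Combined headcount = 415.
Pro-rata shares before constraints: Upper Mentoring 82,240.24; West Nutrition 155,213.98; North Housing 243,245.78.
Held at cap: North Housing ($163,000); remaining pool $317,700 reallocated over remaining headcount 205.
Shares after redistribution: Upper Mentoring 110,032.68 → $110,000; West Nutrition 207,667.32 → $207,700.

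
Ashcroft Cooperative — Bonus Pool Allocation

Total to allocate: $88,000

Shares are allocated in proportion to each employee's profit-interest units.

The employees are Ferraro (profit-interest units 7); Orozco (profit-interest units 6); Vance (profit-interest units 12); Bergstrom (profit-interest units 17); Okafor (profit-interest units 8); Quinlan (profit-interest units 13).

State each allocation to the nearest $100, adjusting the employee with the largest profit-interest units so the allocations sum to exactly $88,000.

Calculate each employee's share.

Ferraro: $9,800 | Orozco: $8,400 | Vance: $16,800 | Bergstrom: $23,600 | Okafor: $11,200 | Quinlan: $18,200

Total profit-interest units = 7 + 6 + 12 + 17 + 8 + 13 = 63.
Raw shares: Ferraro 9,777.78; Orozco 8,380.95; Vance 16,761.90; Bergstrom 23,746.03; Okafor 11,174.60; Quinlan 18,158.73.
Rounded to nearest $100: Ferraro $9,800; Orozco $8,400; Vance $16,800; Bergstrom $23,700; Okafor $11,200; Quinlan $18,200. Sum = $88,100.
Difference $88,000 − $88,100 = −$100 applied to largest profit-interest units (Bergstrom): Bergstrom becomes $23,600.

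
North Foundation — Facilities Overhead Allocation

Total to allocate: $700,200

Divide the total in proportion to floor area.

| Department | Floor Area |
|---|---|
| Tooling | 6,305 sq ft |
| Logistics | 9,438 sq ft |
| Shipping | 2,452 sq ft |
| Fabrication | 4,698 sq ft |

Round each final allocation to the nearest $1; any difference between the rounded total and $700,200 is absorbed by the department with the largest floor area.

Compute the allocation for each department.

Tooling: $192,843 | Logistics: $288,669 | Shipping: $74,996 | Fabrication: $143,692

Floor area total: 6,305 + 9,438 + 2,452 + 4,698 = 22,893.
Raw shares: Tooling 192,843.27; Logistics 288,668.48; Shipping 74,996.30; Fabrication 143,691.94.
At nearest $1: Tooling $192,843; Logistics $288,668; Shipping $74,996; Fabrication $143,692. Sum = $700,199.
Difference $700,200 − $700,199 = +$1 applied to largest floor area (Logistics): Logistics becomes $288,669.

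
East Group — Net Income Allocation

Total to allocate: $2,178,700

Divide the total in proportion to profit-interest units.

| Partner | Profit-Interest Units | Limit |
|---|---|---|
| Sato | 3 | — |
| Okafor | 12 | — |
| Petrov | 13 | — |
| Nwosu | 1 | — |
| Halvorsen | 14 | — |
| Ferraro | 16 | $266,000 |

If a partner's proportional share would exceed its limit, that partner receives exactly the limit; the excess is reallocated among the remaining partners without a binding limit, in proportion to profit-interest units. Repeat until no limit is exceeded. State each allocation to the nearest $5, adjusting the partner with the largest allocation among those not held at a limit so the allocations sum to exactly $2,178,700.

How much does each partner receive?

Profit-interest units total: 59.
Proportional shares (ignoring caps): Sato 110,781.36; Okafor 443,125.42; Petrov 480,052.54; Nwosu 36,927.12; Halvorsen 516,979.66; Ferraro 590,833.90.
Cap binds for Ferraro ($266,000); residual $1,912,700 reallocated over remaining profit-interest units 43.
Remaining shares: Sato 133,444.19 → $133,445; Okafor 533,776.74 → $533,775; Petrov 578,258.14 → $578,260; Nwosu 44,481.40 → $44,480; Halvorsen 622,739.53 → $622,740.

Sato: $133,445 · Okafor: $533,775 · Petrov: $578,260 · Nwosu: $44,480 · Halvorsen: $622,740 · Ferraro: $266,000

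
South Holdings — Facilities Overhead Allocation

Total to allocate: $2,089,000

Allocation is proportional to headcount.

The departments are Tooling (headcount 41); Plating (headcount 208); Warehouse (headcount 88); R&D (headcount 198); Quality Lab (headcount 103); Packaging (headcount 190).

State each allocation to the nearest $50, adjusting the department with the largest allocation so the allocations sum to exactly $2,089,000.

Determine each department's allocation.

Tooling: $103,450; Plating: $524,800; Warehouse: $222,000; R&D: $499,550; Quality Lab: $259,850; Packaging: $479,350

Sum of headcount: 828.
Proportional shares: Tooling 41/828 × $2,089,000 = 103,440.82; Plating 208/828 × $2,089,000 = 524,772.95; Warehouse 88/828 × $2,089,000 = 222,019.32; R&D 198/828 × $2,089,000 = 499,543.48; Quality Lab 103/828 × $2,089,000 = 259,863.53; Packaging 190/828 × $2,089,000 = 479,359.90.
At nearest $50: Tooling $103,450; Plating $524,750; Warehouse $222,000; R&D $499,550; Quality Lab $259,850; Packaging $479,350. Sum = $2,088,950.
Difference $2,089,000 − $2,088,950 = +$50 applied to largest allocation (Plating): Plating becomes $524,800.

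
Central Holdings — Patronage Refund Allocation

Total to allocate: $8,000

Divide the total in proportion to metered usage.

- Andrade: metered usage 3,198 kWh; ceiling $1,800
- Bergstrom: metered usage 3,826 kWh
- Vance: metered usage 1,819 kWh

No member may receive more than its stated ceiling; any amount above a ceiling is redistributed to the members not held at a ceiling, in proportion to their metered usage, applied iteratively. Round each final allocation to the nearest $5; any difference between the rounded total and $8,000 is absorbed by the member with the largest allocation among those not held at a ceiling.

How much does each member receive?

Combined metered usage = 8,843.
Proportional shares (ignoring caps): Andrade 2,893.14; Bergstrom 3,461.27; Vance 1,645.60.
Capped: Andrade ($1,800); balance $6,200 reallocated over remaining metered usage 5,645.
Redistributed shares: Bergstrom 4,202.16 → $4,200; Vance 1,997.84 → $2,000.

Andrade: $1,800 · Bergstrom: $4,200 · Vance: $2,000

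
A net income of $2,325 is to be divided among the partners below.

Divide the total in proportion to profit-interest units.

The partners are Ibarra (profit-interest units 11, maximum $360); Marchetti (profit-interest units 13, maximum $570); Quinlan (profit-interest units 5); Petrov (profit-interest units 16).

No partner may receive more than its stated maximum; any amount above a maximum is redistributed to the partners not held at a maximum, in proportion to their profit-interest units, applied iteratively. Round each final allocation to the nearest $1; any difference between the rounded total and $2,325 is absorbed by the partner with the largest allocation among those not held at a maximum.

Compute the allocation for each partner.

Sum of profit-interest units: 45.
Unconstrained shares: Ibarra 568.33; Marchetti 671.67; Quinlan 258.33; Petrov 826.67.
Capped: Ibarra ($360), Marchetti ($570); remaining pool $1,395 reallocated over remaining profit-interest units 21.
Redistributed shares: Quinlan 332.14 → $332; Petrov 1,062.86 → $1,063.

Ibarra: $360 | Marchetti: $570 | Quinlan: $332 | Petrov: $1,063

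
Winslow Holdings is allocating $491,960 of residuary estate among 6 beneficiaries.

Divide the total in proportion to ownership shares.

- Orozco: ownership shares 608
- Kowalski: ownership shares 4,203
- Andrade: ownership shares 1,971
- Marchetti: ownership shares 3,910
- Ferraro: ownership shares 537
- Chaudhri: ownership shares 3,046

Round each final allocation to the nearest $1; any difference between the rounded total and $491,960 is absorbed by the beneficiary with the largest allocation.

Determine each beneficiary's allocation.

Total ownership shares = 14,275.
Unrounded shares: Orozco 608/14,275 × $491,960 = 20,953.53; Kowalski 4,203/14,275 × $491,960 = 144,848.19; Andrade 1,971/14,275 × $491,960 = 67,926.67; Marchetti 3,910/14,275 × $491,960 = 134,750.51; Ferraro 537/14,275 × $491,960 = 18,506.66; Chaudhri 3,046/14,275 × $491,960 = 104,974.44.
At nearest $1: Orozco $20,954; Kowalski $144,848; Andrade $67,927; Marchetti $134,751; Ferraro $18,507; Chaudhri $104,974. Sum = $491,961.
Difference $491,960 − $491,961 = −$1 applied to largest allocation (Kowalski): Kowalski becomes $144,847.

Orozco: $20,954 · Kowalski: $144,847 · Andrade: $67,927 · Marchetti: $134,751 · Ferraro: $18,507 · Chaudhri: $104,974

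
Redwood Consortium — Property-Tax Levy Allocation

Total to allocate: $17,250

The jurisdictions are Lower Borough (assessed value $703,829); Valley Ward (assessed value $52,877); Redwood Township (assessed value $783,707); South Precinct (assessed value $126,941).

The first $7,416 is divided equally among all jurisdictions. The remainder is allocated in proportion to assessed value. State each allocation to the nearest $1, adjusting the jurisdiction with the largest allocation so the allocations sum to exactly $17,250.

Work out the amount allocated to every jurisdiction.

Lower Borough: $6,005 | Valley Ward: $2,166 | Redwood Township: $6,476 | South Precinct: $2,603

First tranche $7,416 split equally: $1,854 each.
Remainder $9,834 by assessed value (total 1,667,354): Lower Borough 4,151.16 → $4,151; Valley Ward 311.87 → $312; Redwood Township 4,622.28 → $4,622; South Precinct 748.69 → $749.
Totals: Lower Borough $1,854 + $4,151 = $6,005; Valley Ward $1,854 + $312 = $2,166; Redwood Township $1,854 + $4,622 = $6,476; South Precinct $1,854 + $749 = $2,603.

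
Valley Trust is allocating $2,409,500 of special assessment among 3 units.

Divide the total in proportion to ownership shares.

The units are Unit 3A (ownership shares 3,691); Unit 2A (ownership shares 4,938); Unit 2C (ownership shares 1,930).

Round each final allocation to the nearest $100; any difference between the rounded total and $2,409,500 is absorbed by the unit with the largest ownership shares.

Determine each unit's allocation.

Unit 3A: $842,300; Unit 2A: $1,126,800; Unit 2C: $440,400

Combined ownership shares = 3,691 + 4,938 + 1,930 = 10,559.
Pro-rata amounts: Unit 3A 842,263.90; Unit 2A 1,126,821.76; Unit 2C 440,414.34.
Rounded to nearest $100: Unit 3A $842,300; Unit 2A $1,126,800; Unit 2C $440,400. Sum = $2,409,500.
No rounding difference to absorb.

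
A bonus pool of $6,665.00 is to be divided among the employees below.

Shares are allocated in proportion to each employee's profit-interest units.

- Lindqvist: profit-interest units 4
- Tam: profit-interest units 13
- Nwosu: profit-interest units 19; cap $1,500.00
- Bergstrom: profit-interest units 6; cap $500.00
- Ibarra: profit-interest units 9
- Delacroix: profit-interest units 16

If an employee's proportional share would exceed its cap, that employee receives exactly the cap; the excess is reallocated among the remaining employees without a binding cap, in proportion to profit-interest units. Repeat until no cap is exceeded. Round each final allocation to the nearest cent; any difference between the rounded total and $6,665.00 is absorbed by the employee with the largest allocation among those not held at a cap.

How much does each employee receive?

Lindqvist: $444.29; Tam: $1,443.93; Nwosu: $1,500.00; Bergstrom: $500.00; Ibarra: $999.64; Delacroix: $1,777.14

Sum of profit-interest units: 67.
Proportional shares (ignoring caps): Lindqvist 397.9104; Tam 1,293.2090; Nwosu 1,890.0746; Bergstrom 596.8657; Ibarra 895.2985; Delacroix 1,591.6418.
Cap binds for Nwosu ($1,500.00), Bergstrom ($500.00); balance $4,665.00 reallocated over remaining profit-interest units 42.
Shares after redistribution: Lindqvist 444.2857 → $444.29; Tam 1,443.9286 → $1,443.93; Ibarra 999.6429 → $999.64; Delacroix 1,777.1429 → $1,777.14.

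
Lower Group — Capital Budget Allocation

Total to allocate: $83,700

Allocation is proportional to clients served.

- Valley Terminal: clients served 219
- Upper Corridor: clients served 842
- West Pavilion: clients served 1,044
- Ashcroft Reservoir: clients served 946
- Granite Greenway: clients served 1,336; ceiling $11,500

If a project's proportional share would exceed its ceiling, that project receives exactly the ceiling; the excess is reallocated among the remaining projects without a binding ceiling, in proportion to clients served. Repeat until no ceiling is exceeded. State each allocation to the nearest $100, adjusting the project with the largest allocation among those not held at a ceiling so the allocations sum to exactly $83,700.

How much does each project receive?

Clients served total: 4,387.
Pro-rata shares before constraints: Valley Terminal 4,178.32; Upper Corridor 16,064.60; West Pavilion 19,918.58; Ashcroft Reservoir 18,048.83; Granite Greenway 25,489.67.
Capped: Granite Greenway ($11,500); balance $72,200 reallocated over remaining clients served 3,051.
Remaining shares: Valley Terminal 5,182.50 → $5,200; Upper Corridor 19,925.40 → $19,900; West Pavilion 24,705.60 → $24,700; Ashcroft Reservoir 22,386.50 → $22,400.

Valley Terminal: $5,200 · Upper Corridor: $19,900 · West Pavilion: $24,700 · Ashcroft Reservoir: $22,400 · Granite Greenway: $11,500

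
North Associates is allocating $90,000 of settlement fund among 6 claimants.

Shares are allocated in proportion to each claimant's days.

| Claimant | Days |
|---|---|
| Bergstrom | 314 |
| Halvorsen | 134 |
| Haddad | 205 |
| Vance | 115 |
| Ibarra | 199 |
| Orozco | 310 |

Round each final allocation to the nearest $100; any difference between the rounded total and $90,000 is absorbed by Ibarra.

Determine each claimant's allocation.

Total days = 1,277.
Raw shares: Bergstrom 314/1,277 × $90,000 = 22,129.99; Halvorsen 134/1,277 × $90,000 = 9,444.01; Haddad 205/1,277 × $90,000 = 14,447.92; Vance 115/1,277 × $90,000 = 8,104.93; Ibarra 199/1,277 × $90,000 = 14,025.06; Orozco 310/1,277 × $90,000 = 21,848.08.
At nearest $100: Bergstrom $22,100; Halvorsen $9,400; Haddad $14,400; Vance $8,100; Ibarra $14,000; Orozco $21,800. Sum = $89,800.
Difference $90,000 − $89,800 = +$200 applied to Ibarra: Ibarra becomes $14,200.

Bergstrom: $22,100; Halvorsen: $9,400; Haddad: $14,400; Vance: $8,100; Ibarra: $14,200; Orozco: $21,800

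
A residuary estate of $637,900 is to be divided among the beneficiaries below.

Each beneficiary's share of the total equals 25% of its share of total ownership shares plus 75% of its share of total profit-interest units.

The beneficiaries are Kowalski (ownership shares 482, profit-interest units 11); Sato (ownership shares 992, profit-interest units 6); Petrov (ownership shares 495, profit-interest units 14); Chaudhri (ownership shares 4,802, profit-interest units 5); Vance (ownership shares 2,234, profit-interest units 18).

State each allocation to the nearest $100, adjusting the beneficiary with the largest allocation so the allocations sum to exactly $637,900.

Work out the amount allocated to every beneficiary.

Ownership shares total 9,005; profit-interest units total 54.
Blended shares (25% ownership shares + 75% profit-interest units): Kowalski 0.1662; Sato 0.1109; Petrov 0.2082; Chaudhri 0.2028; Vance 0.3120.
Pro-rata amounts: Kowalski 105,992.97; Sato 70,726.26; Petrov 132,802.37; Chaudhri 129,340.14; Vance 199,038.26.
At nearest $100: Kowalski $106,000; Sato $70,700; Petrov $132,800; Chaudhri $129,300; Vance $199,000. Sum = $637,800.
Difference $637,900 − $637,800 = +$100 applied to largest allocation (Vance): Vance becomes $199,100.

Kowalski: $106,000 · Sato: $70,700 · Petrov: $132,800 · Chaudhri: $129,300 · Vance: $199,100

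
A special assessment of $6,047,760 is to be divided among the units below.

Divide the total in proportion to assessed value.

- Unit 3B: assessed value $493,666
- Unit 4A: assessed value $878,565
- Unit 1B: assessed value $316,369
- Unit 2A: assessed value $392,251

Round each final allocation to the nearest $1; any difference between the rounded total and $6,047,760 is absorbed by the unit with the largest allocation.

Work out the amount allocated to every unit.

Unit 3B: $1,434,785 · Unit 4A: $2,553,450 · Unit 1B: $919,491 · Unit 2A: $1,140,034

Combined assessed value = 2,080,851.
Proportional shares: Unit 3B 493,666/2,080,851 × $6,047,760 = 1,434,784.85; Unit 4A 878,565/2,080,851 × $6,047,760 = 2,553,450.61; Unit 1B 316,369/2,080,851 × $6,047,760 = 919,491.01; Unit 2A 392,251/2,080,851 × $6,047,760 = 1,140,033.53.
At nearest $1: Unit 3B $1,434,785; Unit 4A $2,553,451; Unit 1B $919,491; Unit 2A $1,140,034. Sum = $6,047,761.
Difference $6,047,760 − $6,047,761 = −$1 applied to largest allocation (Unit 4A): Unit 4A becomes $2,553,450.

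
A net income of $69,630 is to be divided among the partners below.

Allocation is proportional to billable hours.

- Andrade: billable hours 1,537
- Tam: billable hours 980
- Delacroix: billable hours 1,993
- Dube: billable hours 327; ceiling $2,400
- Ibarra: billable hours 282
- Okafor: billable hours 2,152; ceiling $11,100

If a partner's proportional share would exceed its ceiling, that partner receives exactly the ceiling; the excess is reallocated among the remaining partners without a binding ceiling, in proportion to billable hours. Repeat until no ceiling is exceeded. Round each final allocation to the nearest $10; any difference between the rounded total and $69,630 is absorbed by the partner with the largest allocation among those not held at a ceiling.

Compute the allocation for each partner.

Andrade: $18,000; Tam: $11,480; Delacroix: $23,350; Dube: $2,400; Ibarra: $3,300; Okafor: $11,100

Total billable hours = 7,271.
Unconstrained shares: Andrade 14,718.93; Tam 9,384.87; Delacroix 19,085.76; Dube 3,131.48; Ibarra 2,700.54; Okafor 20,608.41.
Cap binds for Dube ($2,400), Okafor ($11,100); remaining pool $56,130 reallocated over remaining billable hours 4,792.
Redistributed shares: Andrade 18,003.30 → $18,000; Tam 11,479.01 → $11,480; Delacroix 23,344.55 → $23,340; Ibarra 3,303.14 → $3,300.
Rounding difference +$10 applied to Delacroix → $23,350.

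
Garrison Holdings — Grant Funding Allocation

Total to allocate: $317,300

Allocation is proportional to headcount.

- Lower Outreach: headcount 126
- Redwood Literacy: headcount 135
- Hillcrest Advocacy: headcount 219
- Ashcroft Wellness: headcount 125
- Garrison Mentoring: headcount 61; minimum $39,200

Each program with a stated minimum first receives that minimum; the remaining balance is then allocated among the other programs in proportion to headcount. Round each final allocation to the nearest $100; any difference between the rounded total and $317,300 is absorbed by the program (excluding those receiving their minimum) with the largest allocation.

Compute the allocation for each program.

Minimums first: Garrison Mentoring $39,200. Remaining pool $278,100.
Remaining pool split over remaining headcount 605: Lower Outreach 57,918.35 → $57,900; Redwood Literacy 62,055.37 → $62,100; Hillcrest Advocacy 100,667.60 → $100,700; Ashcroft Wellness 57,458.68 → $57,500.
Rounding difference −$100 applied to Hillcrest Advocacy → $100,600.

Lower Outreach: $57,900 · Redwood Literacy: $62,100 · Hillcrest Advocacy: $100,600 · Ashcroft Wellness: $57,500 · Garrison Mentoring: $39,200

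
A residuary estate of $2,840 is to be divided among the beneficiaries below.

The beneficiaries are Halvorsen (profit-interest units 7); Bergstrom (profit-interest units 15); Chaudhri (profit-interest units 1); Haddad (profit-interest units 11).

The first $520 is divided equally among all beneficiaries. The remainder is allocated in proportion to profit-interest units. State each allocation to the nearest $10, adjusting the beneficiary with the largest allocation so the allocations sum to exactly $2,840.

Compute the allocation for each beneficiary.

Equal tier: $520 ÷ 4 = $130 apiece.
Remainder $2,320 by profit-interest units (total 34): Halvorsen 477.65 → $480; Bergstrom 1,023.53 → $1,020; Chaudhri 68.24 → $70; Haddad 750.59 → $750.
Totals: Halvorsen $130 + $480 = $610; Bergstrom $130 + $1,020 = $1,150; Chaudhri $130 + $70 = $200; Haddad $130 + $750 = $880.

Halvorsen: $610; Bergstrom: $1,150; Chaudhri: $200; Haddad: $880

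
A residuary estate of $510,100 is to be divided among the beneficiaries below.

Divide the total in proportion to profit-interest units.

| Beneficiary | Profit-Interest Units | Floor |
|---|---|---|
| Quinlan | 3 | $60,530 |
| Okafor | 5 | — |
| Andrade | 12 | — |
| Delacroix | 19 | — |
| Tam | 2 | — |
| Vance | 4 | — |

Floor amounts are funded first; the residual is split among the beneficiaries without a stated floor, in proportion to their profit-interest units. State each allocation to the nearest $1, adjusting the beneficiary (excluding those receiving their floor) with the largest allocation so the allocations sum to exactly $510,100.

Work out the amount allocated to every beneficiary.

Minimums first: Quinlan $60,530. Residual $449,570.
Residual split over remaining profit-interest units 42: Okafor 53,520.24 → $53,520; Andrade 128,448.57 → $128,449; Delacroix 203,376.90 → $203,377; Tam 21,408.10 → $21,408; Vance 42,816.19 → $42,816.

Quinlan: $60,530 | Okafor: $53,520 | Andrade: $128,449 | Delacroix: $203,377 | Tam: $21,408 | Vance: $42,816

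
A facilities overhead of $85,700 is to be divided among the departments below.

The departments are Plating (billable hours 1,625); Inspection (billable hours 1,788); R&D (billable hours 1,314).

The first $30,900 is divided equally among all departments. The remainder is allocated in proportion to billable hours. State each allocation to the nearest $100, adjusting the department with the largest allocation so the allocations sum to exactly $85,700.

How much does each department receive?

Equal tier: $30,900 ÷ 3 = $10,300 apiece.
Remainder $54,800 by billable hours (total 4,727): Plating 18,838.59 → $18,800; Inspection 20,728.24 → $20,700; R&D 15,233.17 → $15,200.
Rounding difference +$100 on remainder applied to Inspection.
Totals: Plating $10,300 + $18,800 = $29,100; Inspection $10,300 + $20,800 = $31,100; R&D $10,300 + $15,200 = $25,500.

Plating: $29,100; Inspection: $31,100; R&D: $25,500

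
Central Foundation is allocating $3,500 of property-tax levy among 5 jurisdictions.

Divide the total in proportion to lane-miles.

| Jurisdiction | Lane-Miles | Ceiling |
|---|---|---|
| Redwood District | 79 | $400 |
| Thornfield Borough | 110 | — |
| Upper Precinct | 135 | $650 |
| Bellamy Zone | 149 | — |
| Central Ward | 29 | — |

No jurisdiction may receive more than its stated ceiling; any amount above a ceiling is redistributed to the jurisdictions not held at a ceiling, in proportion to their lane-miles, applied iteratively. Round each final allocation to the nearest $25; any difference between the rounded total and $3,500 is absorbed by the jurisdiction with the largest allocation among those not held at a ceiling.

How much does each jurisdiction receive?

Redwood District: $400 | Thornfield Borough: $925 | Upper Precinct: $650 | Bellamy Zone: $1,275 | Central Ward: $250

Lane-miles total: 502.
Proportional shares (ignoring caps): Redwood District 550.80; Thornfield Borough 766.93; Upper Precinct 941.24; Bellamy Zone 1,038.84; Central Ward 202.19.
Held at cap: Redwood District ($400), Upper Precinct ($650); remaining pool $2,450 reallocated over remaining lane-miles 288.
Redistributed shares: Thornfield Borough 935.76 → $925; Bellamy Zone 1,267.53 → $1,275; Central Ward 246.70 → $250.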